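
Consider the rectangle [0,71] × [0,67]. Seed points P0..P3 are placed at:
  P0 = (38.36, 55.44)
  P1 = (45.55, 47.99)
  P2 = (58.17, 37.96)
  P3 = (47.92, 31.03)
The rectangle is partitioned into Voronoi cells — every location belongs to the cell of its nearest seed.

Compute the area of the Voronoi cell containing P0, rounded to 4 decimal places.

1. box [0,71]×[0,67]: [(0, 0) (71, 0) (71, 67) (0, 67)]
2. ⊥bis P0·P1 via (41.955,51.715): [(0, 11.2242) (57.7927, 67) (0, 67)]  |A|=1611.7177
3. ⊥bis P0·P2 via (48.265,46.7): [(0, 11.2242) (57.7927, 67) (0, 67)]  |A|=1611.7177
4. ⊥bis P0·P3 via (43.14,43.235): [(0, 26.3395) (26.3582, 36.6625) (57.7927, 67) (0, 67)]  |A|=1412.5111
5. canonical 4-gon: [(0, 26.3395) (26.3582, 36.6625) (57.7927, 67) (0, 67)]
6. shoelace: 1412.5111

Area of P0's cell: 1412.5111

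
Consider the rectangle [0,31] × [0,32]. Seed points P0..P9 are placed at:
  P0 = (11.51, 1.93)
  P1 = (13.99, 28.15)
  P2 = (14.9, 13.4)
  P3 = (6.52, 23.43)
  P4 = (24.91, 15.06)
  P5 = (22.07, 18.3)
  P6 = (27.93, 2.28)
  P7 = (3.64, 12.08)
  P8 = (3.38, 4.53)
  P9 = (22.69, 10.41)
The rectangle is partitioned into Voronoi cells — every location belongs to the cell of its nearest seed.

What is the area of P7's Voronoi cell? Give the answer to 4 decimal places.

Area of P7's cell: 89.0861

1. box [0,31]×[0,32]: [(0, 0) (31, 0) (31, 32) (0, 32)]
2. ⊥bis P7·P0 via (7.575,7.005): [(0, 1.1316) (31, 25.168) (31, 32) (0, 32)]  |A|=584.3561
3. ⊥bis P7·P1 via (8.815,20.115): [(0, 25.7924) (0, 1.1316) (17.3738, 14.6027)]  |A|=214.2254
4. ⊥bis P7·P2 via (9.27,12.74): [(8.372, 20.4003) (0, 25.7924) (0, 1.1316) (9.7451, 8.6876)]  |A|=165.488
5. ⊥bis P7·P3 via (5.08,17.755): [(8.7925, 16.813) (0, 19.044) (0, 1.1316) (9.7451, 8.6876)]  |A|=121.9376
6. ⊥bis P7·P4 via (14.275,13.57): [(8.7925, 16.813) (0, 19.044) (0, 1.1316) (9.7451, 8.6876)]  |A|=121.9376
7. ⊥bis P7·P5 via (12.855,15.19): [(8.7925, 16.813) (0, 19.044) (0, 1.1316) (9.7451, 8.6876)]  |A|=121.9376
8. ⊥bis P7·P6 via (15.785,7.18): [(8.7925, 16.813) (0, 19.044) (0, 1.1316) (9.7451, 8.6876)]  |A|=121.9376
9. ⊥bis P7·P8 via (3.51,8.305): [(8.7925, 16.813) (0, 19.044) (0, 8.4259) (9.0075, 8.1157) (9.7451, 8.6876)]  |A|=89.0861
10. ⊥bis P7·P9 via (13.165,11.245): [(8.7925, 16.813) (0, 19.044) (0, 8.4259) (9.0075, 8.1157) (9.7451, 8.6876)]  |A|=89.0861
11. canonical 5-gon: [(8.7925, 16.813) (0, 19.044) (0, 8.4259) (9.0075, 8.1157) (9.7451, 8.6876)]
12. shoelace: 89.0861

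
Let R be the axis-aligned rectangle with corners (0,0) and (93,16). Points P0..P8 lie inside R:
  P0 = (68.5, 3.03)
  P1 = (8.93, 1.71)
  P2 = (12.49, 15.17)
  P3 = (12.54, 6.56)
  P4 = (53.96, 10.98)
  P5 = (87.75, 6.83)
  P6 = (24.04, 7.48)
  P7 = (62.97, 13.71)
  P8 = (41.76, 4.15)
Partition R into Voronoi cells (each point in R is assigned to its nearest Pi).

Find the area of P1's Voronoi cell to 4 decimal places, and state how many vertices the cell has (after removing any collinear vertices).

Area of P1's cell: 98.0056 (4 vertices)

1. box [0,93]×[0,16]: [(0, 0) (93, 0) (93, 16) (0, 16)]
2. ⊥bis P1·P0 via (38.715,2.37): [(0, 0) (38.7675, 0) (38.413, 16) (0, 16)]  |A|=617.4439
3. ⊥bis P1·P2 via (10.71,8.44): [(0, 11.2727) (0, 0) (38.7675, 0) (38.7448, 1.0251)]  |A|=238.2497
4. ⊥bis P1·P3 via (10.735,4.135): [(1.7771, 10.8026) (0, 11.2727) (0, 0) (16.2903, 0)]  |A|=98.0056
5. ⊥bis P1·P4 via (31.445,6.345): [(1.7771, 10.8026) (0, 11.2727) (0, 0) (16.2903, 0)]  |A|=98.0056
6. ⊥bis P1·P5 via (48.34,4.27): [(1.7771, 10.8026) (0, 11.2727) (0, 0) (16.2903, 0)]  |A|=98.0056
7. ⊥bis P1·P6 via (16.485,4.595): [(1.7771, 10.8026) (0, 11.2727) (0, 0) (16.2903, 0)]  |A|=98.0056
8. ⊥bis P1·P7 via (35.95,7.71): [(1.7771, 10.8026) (0, 11.2727) (0, 0) (16.2903, 0)]  |A|=98.0056
9. ⊥bis P1·P8 via (25.345,2.93): [(1.7771, 10.8026) (0, 11.2727) (0, 0) (16.2903, 0)]  |A|=98.0056
10. canonical 4-gon: [(1.7771, 10.8026) (0, 11.2727) (0, 0) (16.2903, 0)]
11. shoelace: 98.0056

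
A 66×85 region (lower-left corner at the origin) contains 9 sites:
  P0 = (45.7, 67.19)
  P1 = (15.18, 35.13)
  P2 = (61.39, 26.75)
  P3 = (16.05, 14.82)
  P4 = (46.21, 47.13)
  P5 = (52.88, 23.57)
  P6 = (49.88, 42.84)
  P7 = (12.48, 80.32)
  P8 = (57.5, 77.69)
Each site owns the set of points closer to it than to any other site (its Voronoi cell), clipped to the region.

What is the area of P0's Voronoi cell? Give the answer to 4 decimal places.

1. box [0,66]×[0,85]: [(0, 0) (66, 0) (66, 85) (0, 85)]
2. ⊥bis P0·P1 via (30.44,51.16): [(0, 80.1378) (66, 17.3081) (66, 85) (0, 85)]  |A|=2394.284
3. ⊥bis P0·P2 via (53.545,46.97): [(0, 80.1378) (40.257, 41.8145) (66, 51.8023) (66, 85) (0, 85)]  |A|=1950.2928
4. ⊥bis P0·P3 via (30.875,41.005): [(0, 80.1378) (40.257, 41.8145) (66, 51.8023) (66, 85) (0, 85)]  |A|=1950.2928
5. ⊥bis P0·P4 via (45.955,57.16): [(0, 80.1378) (24.7048, 56.6197) (66, 57.6696) (66, 85) (0, 85)]  |A|=1560.9154
6. ⊥bis P0·P5 via (49.29,45.38): [(0, 80.1378) (24.7048, 56.6197) (66, 57.6696) (66, 85) (0, 85)]  |A|=1560.9154
7. ⊥bis P0·P6 via (47.79,55.015): [(0, 80.1378) (24.7048, 56.6197) (62.7767, 57.5877) (66, 58.141) (66, 85) (0, 85)]  |A|=1560.1557
8. ⊥bis P0·P7 via (29.09,73.755): [(22.9701, 58.2711) (24.7048, 56.6197) (62.7767, 57.5877) (66, 58.141) (66, 85) (33.5345, 85)]  |A|=1056.1429
9. ⊥bis P0·P8 via (51.6,72.44): [(22.9701, 58.2711) (24.7048, 56.6197) (62.7767, 57.5877) (64.5458, 57.8914) (40.4237, 85) (33.5345, 85)]  |A|=689.9451
10. canonical 6-gon: [(22.9701, 58.2711) (24.7048, 56.6197) (62.7767, 57.5877) (64.5458, 57.8914) (40.4237, 85) (33.5345, 85)]
11. shoelace: 689.9451

Area of P0's cell: 689.9451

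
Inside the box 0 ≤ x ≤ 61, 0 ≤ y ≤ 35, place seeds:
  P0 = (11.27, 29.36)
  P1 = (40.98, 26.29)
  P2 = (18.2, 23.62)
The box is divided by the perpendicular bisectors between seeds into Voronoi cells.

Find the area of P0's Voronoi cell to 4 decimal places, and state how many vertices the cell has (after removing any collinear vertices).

Area of P0's cell: 286.4535 (3 vertices)

1. box [0,61]×[0,35]: [(0, 0) (61, 0) (61, 35) (0, 35)]
2. ⊥bis P0·P1 via (26.125,27.825): [(0, 0) (23.2498, 0) (26.8664, 35) (0, 35)]  |A|=877.0333
3. ⊥bis P0·P2 via (14.735,26.49): [(0, 8.7002) (21.7837, 35) (0, 35)]  |A|=286.4535
4. canonical 3-gon: [(0, 8.7002) (21.7837, 35) (0, 35)]
5. shoelace: 286.4535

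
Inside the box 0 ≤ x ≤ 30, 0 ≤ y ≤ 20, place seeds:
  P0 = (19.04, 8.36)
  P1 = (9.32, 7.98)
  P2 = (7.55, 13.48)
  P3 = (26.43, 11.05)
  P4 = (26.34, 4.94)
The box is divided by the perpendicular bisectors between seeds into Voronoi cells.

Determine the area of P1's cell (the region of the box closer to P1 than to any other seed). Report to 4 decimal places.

1. box [0,30]×[0,20]: [(0, 0) (30, 0) (30, 20) (0, 20)]
2. ⊥bis P1·P0 via (14.18,8.17): [(0, 0) (14.4994, 0) (13.7175, 20) (0, 20)]  |A|=282.1691
3. ⊥bis P1·P2 via (8.435,10.73): [(0, 8.0155) (0, 0) (14.4994, 0) (14.0098, 12.5241)]  |A|=146.9432
4. ⊥bis P1·P3 via (17.875,9.515): [(0, 8.0155) (0, 0) (14.4994, 0) (14.0098, 12.5241)]  |A|=146.9432
5. ⊥bis P1·P4 via (17.83,6.46): [(0, 8.0155) (0, 0) (14.4994, 0) (14.0098, 12.5241)]  |A|=146.9432
6. canonical 4-gon: [(0, 8.0155) (0, 0) (14.4994, 0) (14.0098, 12.5241)]
7. shoelace: 146.9432

Area of P1's cell: 146.9432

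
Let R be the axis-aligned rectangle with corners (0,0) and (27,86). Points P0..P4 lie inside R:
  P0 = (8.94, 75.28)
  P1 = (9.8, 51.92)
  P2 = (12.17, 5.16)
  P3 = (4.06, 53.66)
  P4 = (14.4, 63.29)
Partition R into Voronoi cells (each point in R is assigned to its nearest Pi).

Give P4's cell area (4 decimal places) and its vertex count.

1. box [0,27]×[0,86]: [(0, 0) (27, 0) (27, 86) (0, 86)]
2. ⊥bis P4·P0 via (11.67,69.285): [(0, 63.9707) (0, 0) (27, 0) (27, 76.266)]  |A|=1893.1953
3. ⊥bis P4·P1 via (12.1,57.605): [(0, 63.9707) (0, 62.5003) (27, 51.5769) (27, 76.266)]  |A|=353.1532
4. ⊥bis P4·P2 via (13.285,34.225): [(0, 63.9707) (0, 62.5003) (27, 51.5769) (27, 76.266)]  |A|=353.1532
5. ⊥bis P4·P3 via (9.23,58.475): [(2.8872, 65.2855) (8.7949, 58.9421) (27, 51.5769) (27, 76.266)]  |A|=333.6464
6. canonical 4-gon: [(2.8872, 65.2855) (8.7949, 58.9421) (27, 51.5769) (27, 76.266)]
7. shoelace: 333.6464

Area of P4's cell: 333.6464 (4 vertices)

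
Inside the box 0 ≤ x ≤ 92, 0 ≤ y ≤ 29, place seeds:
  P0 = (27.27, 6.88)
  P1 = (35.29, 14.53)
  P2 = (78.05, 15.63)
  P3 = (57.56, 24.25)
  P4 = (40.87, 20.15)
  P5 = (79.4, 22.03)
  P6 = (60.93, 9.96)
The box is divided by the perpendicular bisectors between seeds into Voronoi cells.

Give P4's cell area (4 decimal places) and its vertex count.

1. box [0,92]×[0,29]: [(0, 0) (92, 0) (92, 29) (0, 29)]
2. ⊥bis P4·P0 via (34.07,13.515): [(47.2571, 0) (92, 0) (92, 29) (18.9607, 29)]  |A|=1707.8419
3. ⊥bis P4·P1 via (38.08,17.34): [(55.5443, 0) (92, 0) (92, 29) (26.3364, 29)]  |A|=1480.7296
4. ⊥bis P4·P2 via (59.46,17.89): [(55.5443, 0) (57.2851, 0) (60.8107, 29) (26.3364, 29)]  |A|=525.118
5. ⊥bis P4·P3 via (49.215,22.2): [(54.3861, 1.15) (47.5445, 29) (26.3364, 29)]  |A|=295.3232
6. ⊥bis P4·P5 via (60.135,21.09): [(54.3861, 1.15) (47.5445, 29) (26.3364, 29)]  |A|=295.3232
7. ⊥bis P4·P6 via (50.9,15.055): [(47.3735, 8.1127) (50.9473, 15.1482) (47.5445, 29) (26.3364, 29)]  |A|=258.2128
8. canonical 4-gon: [(47.3735, 8.1127) (50.9473, 15.1482) (47.5445, 29) (26.3364, 29)]
9. shoelace: 258.2128

Area of P4's cell: 258.2128 (4 vertices)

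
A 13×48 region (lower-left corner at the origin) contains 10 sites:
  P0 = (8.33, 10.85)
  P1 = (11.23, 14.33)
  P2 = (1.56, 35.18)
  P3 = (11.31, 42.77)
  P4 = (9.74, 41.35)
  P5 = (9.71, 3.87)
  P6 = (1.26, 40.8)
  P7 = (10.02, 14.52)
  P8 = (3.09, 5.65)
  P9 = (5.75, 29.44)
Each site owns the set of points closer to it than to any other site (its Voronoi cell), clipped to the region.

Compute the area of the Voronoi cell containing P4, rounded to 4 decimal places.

Area of P4's cell: 62.8794

1. box [0,13]×[0,48]: [(0, 0) (13, 0) (13, 48) (0, 48)]
2. ⊥bis P4·P0 via (9.035,26.1): [(0, 26.5177) (13, 25.9167) (13, 48) (0, 48)]  |A|=283.1765
3. ⊥bis P4·P1 via (10.485,27.84): [(0, 27.2618) (13, 27.9787) (13, 48) (0, 48)]  |A|=264.9368
4. ⊥bis P4·P2 via (5.65,38.265): [(0, 45.7556) (13, 28.5206) (13, 48) (0, 48)]  |A|=141.2048
5. ⊥bis P4·P3 via (10.525,42.06): [(0, 45.7556) (13, 28.5206) (13, 39.3236) (5.1525, 48) (0, 48)]  |A|=107.1606
6. ⊥bis P4·P5 via (9.725,22.61): [(0, 45.7556) (13, 28.5206) (13, 39.3236) (5.1525, 48) (0, 48)]  |A|=107.1606
7. ⊥bis P4·P6 via (5.5,41.075): [(5.6853, 38.2182) (13, 28.5206) (13, 39.3236) (5.1525, 48) (5.0509, 48)]  |A|=76.0774
8. ⊥bis P4·P7 via (9.88,27.935): [(5.6853, 38.2182) (13, 28.5206) (13, 39.3236) (5.1525, 48) (5.0509, 48)]  |A|=76.0774
9. ⊥bis P4·P8 via (6.415,23.5): [(5.6853, 38.2182) (13, 28.5206) (13, 39.3236) (5.1525, 48) (5.0509, 48)]  |A|=76.0774
10. ⊥bis P4·P9 via (7.745,35.395): [(5.6853, 38.2182) (7.8384, 35.3637) (13, 33.6345) (13, 39.3236) (5.1525, 48) (5.0509, 48)]  |A|=62.8794
11. canonical 6-gon: [(5.6853, 38.2182) (7.8384, 35.3637) (13, 33.6345) (13, 39.3236) (5.1525, 48) (5.0509, 48)]
12. shoelace: 62.8794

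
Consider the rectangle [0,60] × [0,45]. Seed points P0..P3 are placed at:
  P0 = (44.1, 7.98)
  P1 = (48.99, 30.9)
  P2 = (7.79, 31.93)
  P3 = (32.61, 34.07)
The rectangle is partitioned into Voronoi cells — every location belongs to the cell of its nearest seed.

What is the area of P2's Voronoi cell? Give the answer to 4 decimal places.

1. box [0,60]×[0,45]: [(0, 0) (60, 0) (60, 45) (0, 45)]
2. ⊥bis P2·P0 via (25.945,19.955): [(0, 0) (12.7827, 0) (42.4646, 45) (0, 45)]  |A|=1243.0655
3. ⊥bis P2·P1 via (28.39,31.415): [(0, 0) (12.7827, 0) (28.1885, 23.3564) (28.7296, 45) (0, 45)]  |A|=1094.4277
4. ⊥bis P2·P3 via (20.2,33): [(0, 0) (12.7827, 0) (21.8589, 13.7601) (19.1654, 45) (0, 45)]  |A|=879.1322
5. canonical 5-gon: [(0, 0) (12.7827, 0) (21.8589, 13.7601) (19.1654, 45) (0, 45)]
6. shoelace: 879.1322

Area of P2's cell: 879.1322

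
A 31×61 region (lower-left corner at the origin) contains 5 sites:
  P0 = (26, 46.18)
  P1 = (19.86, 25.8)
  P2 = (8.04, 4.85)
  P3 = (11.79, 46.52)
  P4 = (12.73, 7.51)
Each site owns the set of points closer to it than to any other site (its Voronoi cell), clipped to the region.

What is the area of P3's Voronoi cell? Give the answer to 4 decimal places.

1. box [0,31]×[0,61]: [(0, 0) (31, 0) (31, 61) (0, 61)]
2. ⊥bis P3·P0 via (18.895,46.35): [(0, 0) (17.786, 0) (19.2455, 61) (0, 61)]  |A|=1129.4614
3. ⊥bis P3·P1 via (15.825,36.16): [(0, 29.9965) (18.6778, 37.2711) (19.2455, 61) (0, 61)]  |A|=517.8758
4. ⊥bis P3·P2 via (9.915,25.685): [(0, 29.9965) (18.6778, 37.2711) (19.2455, 61) (0, 61)]  |A|=517.8758
5. ⊥bis P3·P4 via (12.26,27.015): [(0, 29.9965) (18.6778, 37.2711) (19.2455, 61) (0, 61)]  |A|=517.8758
6. canonical 4-gon: [(0, 29.9965) (18.6778, 37.2711) (19.2455, 61) (0, 61)]
7. shoelace: 517.8758

Area of P3's cell: 517.8758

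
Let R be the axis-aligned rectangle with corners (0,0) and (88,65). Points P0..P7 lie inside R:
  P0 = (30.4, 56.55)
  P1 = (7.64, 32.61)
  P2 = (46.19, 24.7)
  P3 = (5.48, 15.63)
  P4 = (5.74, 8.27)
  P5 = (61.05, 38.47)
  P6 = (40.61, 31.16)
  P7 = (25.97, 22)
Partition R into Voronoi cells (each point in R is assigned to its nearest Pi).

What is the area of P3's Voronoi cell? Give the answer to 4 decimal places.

Area of P3's cell: 191.2552

1. box [0,88]×[0,65]: [(0, 0) (88, 0) (88, 65) (0, 65)]
2. ⊥bis P3·P0 via (17.94,36.09): [(0, 47.0153) (0, 0) (77.2017, 0)]  |A|=1814.8331
3. ⊥bis P3·P1 via (6.56,24.12): [(45.7899, 19.1296) (0, 24.9545) (0, 0) (77.2017, 0)]  |A|=1309.7516
4. ⊥bis P3·P2 via (25.835,20.165): [(25.4904, 21.7119) (0, 24.9545) (0, 0) (30.3277, 0)]  |A|=647.285
5. ⊥bis P3·P4 via (5.61,11.95): [(27.493, 12.723) (25.4904, 21.7119) (0, 24.9545) (0, 11.7518)]  |A|=292.8083
6. ⊥bis P3·P5 via (33.265,27.05): [(27.493, 12.723) (25.4904, 21.7119) (0, 24.9545) (0, 11.7518)]  |A|=292.8083
7. ⊥bis P3·P6 via (23.045,23.395): [(27.493, 12.723) (27.219, 13.9532) (23.6877, 21.9412) (0, 24.9545) (0, 11.7518)]  |A|=286.0133
8. ⊥bis P3·P7 via (15.725,18.815): [(17.7262, 12.378) (14.3852, 23.1246) (0, 24.9545) (0, 11.7518)]  |A|=191.2552
9. canonical 4-gon: [(17.7262, 12.378) (14.3852, 23.1246) (0, 24.9545) (0, 11.7518)]
10. shoelace: 191.2552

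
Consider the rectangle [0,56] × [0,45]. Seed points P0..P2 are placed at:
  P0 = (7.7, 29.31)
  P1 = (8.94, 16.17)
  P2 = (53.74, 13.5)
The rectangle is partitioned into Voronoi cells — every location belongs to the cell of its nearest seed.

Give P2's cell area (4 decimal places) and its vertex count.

1. box [0,56]×[0,45]: [(0, 0) (56, 0) (56, 45) (0, 45)]
2. ⊥bis P2·P0 via (30.72,21.405): [(23.3696, 0) (56, 0) (56, 45) (38.8225, 45)]  |A|=1120.6791
3. ⊥bis P2·P1 via (31.34,14.835): [(31.944, 24.9694) (30.4559, 0) (56, 0) (56, 45) (38.8225, 45)]  |A|=1032.2093
4. canonical 5-gon: [(31.944, 24.9694) (30.4559, 0) (56, 0) (56, 45) (38.8225, 45)]
5. shoelace: 1032.2093

Area of P2's cell: 1032.2093 (5 vertices)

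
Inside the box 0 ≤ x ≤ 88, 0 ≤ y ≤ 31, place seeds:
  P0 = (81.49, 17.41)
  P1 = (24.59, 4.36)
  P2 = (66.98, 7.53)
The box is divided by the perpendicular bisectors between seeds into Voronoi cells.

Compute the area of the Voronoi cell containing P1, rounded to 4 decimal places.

Area of P1's cell: 1397.1843

1. box [0,88]×[0,31]: [(0, 0) (88, 0) (88, 31) (0, 31)]
2. ⊥bis P1·P0 via (53.04,10.885): [(0, 0) (55.5365, 0) (48.4266, 31) (0, 31)]  |A|=1611.4281
3. ⊥bis P1·P2 via (45.785,5.945): [(0, 0) (46.2296, 0) (43.9113, 31) (0, 31)]  |A|=1397.1843
4. canonical 4-gon: [(0, 0) (46.2296, 0) (43.9113, 31) (0, 31)]
5. shoelace: 1397.1843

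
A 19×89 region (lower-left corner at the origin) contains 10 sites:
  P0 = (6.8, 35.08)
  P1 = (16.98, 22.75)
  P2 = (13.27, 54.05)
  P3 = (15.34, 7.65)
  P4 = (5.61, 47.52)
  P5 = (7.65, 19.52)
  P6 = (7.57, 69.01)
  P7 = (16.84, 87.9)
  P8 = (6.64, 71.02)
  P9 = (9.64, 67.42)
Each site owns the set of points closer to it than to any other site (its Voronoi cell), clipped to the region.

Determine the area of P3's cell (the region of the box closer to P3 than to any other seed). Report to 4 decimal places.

1. box [0,19]×[0,89]: [(0, 0) (19, 0) (19, 89) (0, 89)]
2. ⊥bis P3·P0 via (11.07,21.365): [(0, 17.9185) (0, 0) (19, 0) (19, 23.8339)]  |A|=396.6478
3. ⊥bis P3·P1 via (16.16,15.2): [(0, 16.9551) (0, 0) (19, 0) (19, 14.8915)]  |A|=302.5434
4. ⊥bis P3·P2 via (14.305,30.85): [(0, 16.9551) (0, 0) (19, 0) (19, 14.8915)]  |A|=302.5434
5. ⊥bis P3·P4 via (10.475,27.585): [(0, 16.9551) (0, 0) (19, 0) (19, 14.8915)]  |A|=302.5434
6. ⊥bis P3·P5 via (11.495,13.585): [(14.2997, 15.402) (0, 6.1379) (0, 0) (19, 0) (19, 14.8915)]  |A|=225.2021
7. ⊥bis P3·P6 via (11.455,38.33): [(14.2997, 15.402) (0, 6.1379) (0, 0) (19, 0) (19, 14.8915)]  |A|=225.2021
8. ⊥bis P3·P7 via (16.09,47.775): [(14.2997, 15.402) (0, 6.1379) (0, 0) (19, 0) (19, 14.8915)]  |A|=225.2021
9. ⊥bis P3·P8 via (10.99,39.335): [(14.2997, 15.402) (0, 6.1379) (0, 0) (19, 0) (19, 14.8915)]  |A|=225.2021
10. ⊥bis P3·P9 via (12.49,37.535): [(14.2997, 15.402) (0, 6.1379) (0, 0) (19, 0) (19, 14.8915)]  |A|=225.2021
11. canonical 5-gon: [(14.2997, 15.402) (0, 6.1379) (0, 0) (19, 0) (19, 14.8915)]
12. shoelace: 225.2021

Area of P3's cell: 225.2021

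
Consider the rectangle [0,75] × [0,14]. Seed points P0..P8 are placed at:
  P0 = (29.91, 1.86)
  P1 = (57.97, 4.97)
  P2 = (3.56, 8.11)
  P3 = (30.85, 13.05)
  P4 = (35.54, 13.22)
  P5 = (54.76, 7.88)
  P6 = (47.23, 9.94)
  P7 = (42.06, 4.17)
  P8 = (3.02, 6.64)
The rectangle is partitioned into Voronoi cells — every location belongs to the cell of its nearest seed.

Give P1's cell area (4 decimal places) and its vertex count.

Area of P1's cell: 253.5923 (4 vertices)

1. box [0,75]×[0,14]: [(0, 0) (75, 0) (75, 14) (0, 14)]
2. ⊥bis P1·P0 via (43.94,3.415): [(44.3185, 0) (75, 0) (75, 14) (42.7668, 14)]  |A|=440.4028
3. ⊥bis P1·P2 via (30.765,6.54): [(44.3185, 0) (75, 0) (75, 14) (42.7668, 14)]  |A|=440.4028
4. ⊥bis P1·P3 via (44.41,9.01): [(43.6155, 6.3432) (44.3185, 0) (75, 0) (75, 14) (45.8967, 14)]  |A|=428.4203
5. ⊥bis P1·P4 via (46.755,9.095): [(44.1081, 1.8986) (44.3185, 0) (75, 0) (75, 14) (48.5591, 14)]  |A|=405.3552
6. ⊥bis P1·P5 via (56.365,6.425): [(50.5405, 0) (75, 0) (75, 14) (63.2321, 14)]  |A|=253.5923
7. ⊥bis P1·P6 via (52.6,7.455): [(50.5405, 0) (75, 0) (75, 14) (63.2321, 14)]  |A|=253.5923
8. ⊥bis P1·P7 via (50.015,4.57): [(50.5405, 0) (75, 0) (75, 14) (63.2321, 14)]  |A|=253.5923
9. ⊥bis P1·P8 via (30.495,5.805): [(50.5405, 0) (75, 0) (75, 14) (63.2321, 14)]  |A|=253.5923
10. canonical 4-gon: [(50.5405, 0) (75, 0) (75, 14) (63.2321, 14)]
11. shoelace: 253.5923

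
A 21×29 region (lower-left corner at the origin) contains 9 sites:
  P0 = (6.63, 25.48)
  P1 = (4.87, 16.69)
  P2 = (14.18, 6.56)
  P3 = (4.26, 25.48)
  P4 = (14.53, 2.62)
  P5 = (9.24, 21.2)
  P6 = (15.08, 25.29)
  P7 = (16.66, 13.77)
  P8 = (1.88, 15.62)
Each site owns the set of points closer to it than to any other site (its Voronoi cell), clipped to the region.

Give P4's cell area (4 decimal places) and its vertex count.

1. box [0,21]×[0,29]: [(0, 0) (21, 0) (21, 29) (0, 29)]
2. ⊥bis P4·P0 via (10.58,14.05): [(0, 10.3937) (0, 0) (21, 0) (21, 17.651)]  |A|=294.4694
3. ⊥bis P4·P1 via (9.7,9.655): [(0, 2.9953) (0, 0) (21, 0) (21, 17.4132)]  |A|=214.2893
4. ⊥bis P4·P2 via (14.355,4.59): [(0.5345, 3.3623) (0, 2.9953) (0, 0) (21, 0) (21, 5.1803)]  |A|=89.1132
5. ⊥bis P4·P3 via (9.395,14.05): [(0.5345, 3.3623) (0, 2.9953) (0, 0) (21, 0) (21, 5.1803)]  |A|=89.1132
6. ⊥bis P4·P5 via (11.885,11.91): [(0.5345, 3.3623) (0, 2.9953) (0, 0) (21, 0) (21, 5.1803)]  |A|=89.1132
7. ⊥bis P4·P6 via (14.805,13.955): [(0.5345, 3.3623) (0, 2.9953) (0, 0) (21, 0) (21, 5.1803)]  |A|=89.1132
8. ⊥bis P4·P7 via (15.595,8.195): [(0.5345, 3.3623) (0, 2.9953) (0, 0) (21, 0) (21, 5.1803)]  |A|=89.1132
9. ⊥bis P4·P8 via (8.205,9.12): [(2.4641, 3.5337) (0, 1.1359) (0, 0) (21, 0) (21, 5.1803)]  |A|=86.514
10. canonical 5-gon: [(2.4641, 3.5337) (0, 1.1359) (0, 0) (21, 0) (21, 5.1803)]
11. shoelace: 86.514

Area of P4's cell: 86.5140 (5 vertices)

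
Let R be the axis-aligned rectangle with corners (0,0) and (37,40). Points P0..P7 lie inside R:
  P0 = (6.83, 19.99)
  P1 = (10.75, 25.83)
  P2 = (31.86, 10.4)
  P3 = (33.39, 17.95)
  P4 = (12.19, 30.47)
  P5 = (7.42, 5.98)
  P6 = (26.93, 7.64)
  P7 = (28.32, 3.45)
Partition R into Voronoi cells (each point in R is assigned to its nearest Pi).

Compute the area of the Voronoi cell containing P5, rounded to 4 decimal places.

1. box [0,37]×[0,40]: [(0, 0) (37, 0) (37, 40) (0, 40)]
2. ⊥bis P5·P0 via (7.125,12.985): [(0, 12.6849) (0, 0) (37, 0) (37, 14.2431)]  |A|=498.1692
3. ⊥bis P5·P1 via (9.085,15.905): [(22.605, 13.6369) (0, 12.6849) (0, 0) (37, 0) (37, 11.222)]  |A|=476.425
4. ⊥bis P5·P2 via (19.64,8.19): [(18.6848, 13.4718) (0, 12.6849) (0, 0) (21.1212, 0)]  |A|=260.7779
5. ⊥bis P5·P3 via (20.405,11.965): [(18.6848, 13.4718) (0, 12.6849) (0, 0) (21.1212, 0)]  |A|=260.7779
6. ⊥bis P5·P4 via (9.805,18.225): [(18.6848, 13.4718) (0, 12.6849) (0, 0) (21.1212, 0)]  |A|=260.7779
7. ⊥bis P5·P6 via (17.175,6.81): [(16.6156, 13.3847) (0, 12.6849) (0, 0) (17.7544, 0)]  |A|=224.2026
8. ⊥bis P5·P7 via (17.87,4.715): [(17.5665, 2.2082) (16.6156, 13.3847) (0, 12.6849) (0, 0) (17.2992, 0)]  |A|=223.7
9. canonical 5-gon: [(17.5665, 2.2082) (16.6156, 13.3847) (0, 12.6849) (0, 0) (17.2992, 0)]
10. shoelace: 223.7

Area of P5's cell: 223.7000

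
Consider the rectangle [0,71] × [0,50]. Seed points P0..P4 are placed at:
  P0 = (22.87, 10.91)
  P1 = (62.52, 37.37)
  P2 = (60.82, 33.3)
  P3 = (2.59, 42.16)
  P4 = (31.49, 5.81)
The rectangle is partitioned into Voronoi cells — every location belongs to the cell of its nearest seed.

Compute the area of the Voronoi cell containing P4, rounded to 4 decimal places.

1. box [0,71]×[0,50]: [(0, 0) (71, 0) (71, 50) (0, 50)]
2. ⊥bis P4·P0 via (27.18,8.36): [(22.2338, 0) (71, 0) (71, 50) (51.8162, 50)]  |A|=1698.7494
3. ⊥bis P4·P1 via (47.005,21.59): [(39.4199, 29.0478) (22.2338, 0) (68.9638, 0)]  |A|=678.7
4. ⊥bis P4·P2 via (46.155,19.555): [(38.5832, 27.6336) (22.2338, 0) (64.4832, 0)]  |A|=583.752
5. ⊥bis P4·P3 via (17.04,23.985): [(38.5832, 27.6336) (22.2338, 0) (64.4832, 0)]  |A|=583.752
6. canonical 3-gon: [(38.5832, 27.6336) (22.2338, 0) (64.4832, 0)]
7. shoelace: 583.752

Area of P4's cell: 583.7520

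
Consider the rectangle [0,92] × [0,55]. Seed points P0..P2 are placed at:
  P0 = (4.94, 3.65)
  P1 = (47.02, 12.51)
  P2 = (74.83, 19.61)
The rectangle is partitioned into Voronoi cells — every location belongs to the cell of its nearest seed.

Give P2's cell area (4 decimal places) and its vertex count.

1. box [0,92]×[0,55]: [(0, 0) (92, 0) (92, 55) (0, 55)]
2. ⊥bis P2·P0 via (39.885,11.63): [(42.5408, 0) (92, 0) (92, 55) (29.9811, 55)]  |A|=3065.648
3. ⊥bis P2·P1 via (60.925,16.06): [(65.0252, 0) (92, 0) (92, 55) (50.9835, 55)]  |A|=1869.7622
4. canonical 4-gon: [(65.0252, 0) (92, 0) (92, 55) (50.9835, 55)]
5. shoelace: 1869.7622

Area of P2's cell: 1869.7622 (4 vertices)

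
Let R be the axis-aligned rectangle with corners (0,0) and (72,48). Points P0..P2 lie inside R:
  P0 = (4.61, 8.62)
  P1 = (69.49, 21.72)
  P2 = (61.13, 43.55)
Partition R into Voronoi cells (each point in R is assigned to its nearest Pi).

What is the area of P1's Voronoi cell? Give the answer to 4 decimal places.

Area of P1's cell: 977.1442

1. box [0,72]×[0,48]: [(0, 0) (72, 0) (72, 48) (0, 48)]
2. ⊥bis P1·P0 via (37.05,15.17): [(40.113, 0) (72, 0) (72, 48) (30.4213, 48)]  |A|=1763.1781
3. ⊥bis P1·P2 via (65.31,32.635): [(35.8051, 21.3358) (40.113, 0) (72, 0) (72, 35.197)]  |A|=977.1442
4. canonical 4-gon: [(35.8051, 21.3358) (40.113, 0) (72, 0) (72, 35.197)]
5. shoelace: 977.1442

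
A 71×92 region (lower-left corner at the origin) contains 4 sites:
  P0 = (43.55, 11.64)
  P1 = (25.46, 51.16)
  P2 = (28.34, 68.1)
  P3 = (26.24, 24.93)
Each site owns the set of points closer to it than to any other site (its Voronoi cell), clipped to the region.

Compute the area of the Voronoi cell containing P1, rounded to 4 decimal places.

Area of P1's cell: 1319.5696

1. box [0,71]×[0,92]: [(0, 0) (71, 0) (71, 92) (0, 92)]
2. ⊥bis P1·P0 via (34.505,31.4): [(0, 15.6056) (71, 48.1053) (71, 92) (0, 92)]  |A|=4270.2628
3. ⊥bis P1·P2 via (26.9,59.63): [(0, 64.2033) (0, 15.6056) (71, 48.1053) (71, 52.1325)]  |A|=1868.1835
4. ⊥bis P1·P3 via (25.85,38.045): [(0, 64.2033) (0, 37.2763) (50.6318, 38.7819) (71, 48.1053) (71, 52.1325)]  |A|=1319.5696
5. canonical 5-gon: [(0, 64.2033) (0, 37.2763) (50.6318, 38.7819) (71, 48.1053) (71, 52.1325)]
6. shoelace: 1319.5696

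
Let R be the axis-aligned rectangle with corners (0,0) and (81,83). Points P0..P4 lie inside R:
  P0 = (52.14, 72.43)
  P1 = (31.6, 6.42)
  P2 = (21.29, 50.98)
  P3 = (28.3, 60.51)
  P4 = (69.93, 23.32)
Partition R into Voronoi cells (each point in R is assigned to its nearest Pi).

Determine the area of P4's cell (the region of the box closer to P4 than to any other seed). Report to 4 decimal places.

Area of P4's cell: 1569.0419

1. box [0,81]×[0,83]: [(0, 0) (81, 0) (81, 83) (0, 83)]
2. ⊥bis P4·P0 via (61.035,47.875): [(0, 25.7652) (0, 0) (81, 0) (81, 55.1073)]  |A|=3275.3352
3. ⊥bis P4·P1 via (50.765,14.87): [(39.6314, 40.1216) (57.3213, 0) (81, 0) (81, 55.1073)]  |A|=1614.8696
4. ⊥bis P4·P2 via (45.61,37.15): [(49.2894, 43.6202) (42.9804, 32.5259) (57.3213, 0) (81, 0) (81, 55.1073)]  |A|=1572.3314
5. ⊥bis P4·P3 via (49.115,41.915): [(51.2837, 44.3426) (46.9268, 39.4655) (42.9804, 32.5259) (57.3213, 0) (81, 0) (81, 55.1073)]  |A|=1569.0419
6. canonical 6-gon: [(51.2837, 44.3426) (46.9268, 39.4655) (42.9804, 32.5259) (57.3213, 0) (81, 0) (81, 55.1073)]
7. shoelace: 1569.0419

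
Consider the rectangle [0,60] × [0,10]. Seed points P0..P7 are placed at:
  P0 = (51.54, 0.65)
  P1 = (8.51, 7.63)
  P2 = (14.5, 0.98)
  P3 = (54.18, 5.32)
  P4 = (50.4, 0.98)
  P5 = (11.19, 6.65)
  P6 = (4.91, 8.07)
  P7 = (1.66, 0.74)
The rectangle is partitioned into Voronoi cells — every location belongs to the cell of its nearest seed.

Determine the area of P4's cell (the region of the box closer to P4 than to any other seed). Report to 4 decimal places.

Area of P4's cell: 167.8537

1. box [0,60]×[0,10]: [(0, 0) (60, 0) (60, 10) (0, 10)]
2. ⊥bis P4·P0 via (50.97,0.815): [(0, 0) (50.7341, 0) (53.6288, 10) (0, 10)]  |A|=521.8145
3. ⊥bis P4·P1 via (29.455,4.305): [(28.7716, 0) (50.7341, 0) (53.6288, 10) (30.3591, 10)]  |A|=226.1612
4. ⊥bis P4·P2 via (32.45,0.98): [(32.45, 0) (50.7341, 0) (53.6288, 10) (32.45, 10)]  |A|=197.3145
5. ⊥bis P4·P3 via (52.29,3.15): [(32.45, 0) (50.7341, 0) (51.7756, 3.598) (44.4252, 10) (32.45, 10)]  |A|=167.8537
6. ⊥bis P4·P5 via (30.795,3.815): [(32.45, 0) (50.7341, 0) (51.7756, 3.598) (44.4252, 10) (32.45, 10)]  |A|=167.8537
7. ⊥bis P4·P6 via (27.655,4.525): [(32.45, 0) (50.7341, 0) (51.7756, 3.598) (44.4252, 10) (32.45, 10)]  |A|=167.8537
8. ⊥bis P4·P7 via (26.03,0.86): [(32.45, 0) (50.7341, 0) (51.7756, 3.598) (44.4252, 10) (32.45, 10)]  |A|=167.8537
9. canonical 5-gon: [(32.45, 0) (50.7341, 0) (51.7756, 3.598) (44.4252, 10) (32.45, 10)]
10. shoelace: 167.8537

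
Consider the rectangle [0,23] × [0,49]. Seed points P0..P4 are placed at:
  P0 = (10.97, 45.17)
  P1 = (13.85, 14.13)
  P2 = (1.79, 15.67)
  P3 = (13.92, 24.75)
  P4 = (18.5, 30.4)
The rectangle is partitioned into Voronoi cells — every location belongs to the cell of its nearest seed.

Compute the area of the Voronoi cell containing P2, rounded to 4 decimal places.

Area of P2's cell: 186.6450

1. box [0,23]×[0,49]: [(0, 0) (23, 0) (23, 49) (0, 49)]
2. ⊥bis P2·P0 via (6.38,30.42): [(0, 32.4054) (0, 0) (23, 0) (23, 25.2481)]  |A|=663.0147
3. ⊥bis P2·P1 via (7.82,14.9): [(9.671, 29.3959) (0, 32.4054) (0, 0) (5.9173, 0)]  |A|=243.6697
4. ⊥bis P2·P3 via (7.855,20.21): [(8.4043, 19.4761) (0, 30.7035) (0, 0) (5.9173, 0)]  |A|=186.645
5. ⊥bis P2·P4 via (10.145,23.035): [(8.4043, 19.4761) (0, 30.7035) (0, 0) (5.9173, 0)]  |A|=186.645
6. canonical 4-gon: [(8.4043, 19.4761) (0, 30.7035) (0, 0) (5.9173, 0)]
7. shoelace: 186.645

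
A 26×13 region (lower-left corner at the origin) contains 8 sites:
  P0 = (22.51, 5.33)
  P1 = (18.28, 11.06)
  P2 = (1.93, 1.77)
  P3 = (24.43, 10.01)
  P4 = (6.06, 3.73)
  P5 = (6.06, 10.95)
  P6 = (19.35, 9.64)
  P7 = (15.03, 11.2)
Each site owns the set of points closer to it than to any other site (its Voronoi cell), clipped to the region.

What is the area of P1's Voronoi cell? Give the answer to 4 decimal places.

Area of P1's cell: 12.0617

1. box [0,26]×[0,13]: [(0, 0) (26, 0) (26, 13) (0, 13)]
2. ⊥bis P1·P0 via (20.395,8.195): [(0, 0) (9.294, 0) (26, 12.3327) (26, 13) (0, 13)]  |A|=234.9846
3. ⊥bis P1·P2 via (10.105,6.415): [(12.4332, 2.3174) (26, 12.3327) (26, 13) (6.3634, 13)]  |A|=109.4107
4. ⊥bis P1·P3 via (21.355,10.535): [(12.4332, 2.3174) (21.0363, 8.6684) (21.7759, 13) (6.3634, 13)]  |A|=98.6061
5. ⊥bis P1·P4 via (12.17,7.395): [(14.3617, 3.7411) (21.0363, 8.6684) (21.7759, 13) (8.8079, 13)]  |A|=72.668
6. ⊥bis P1·P5 via (12.17,11.005): [(12.203, 7.34) (14.3617, 3.7411) (21.0363, 8.6684) (21.7759, 13) (12.152, 13)]  |A|=63.2042
7. ⊥bis P1·P6 via (18.815,10.35): [(12.203, 7.34) (13.0178, 5.9817) (21.6938, 12.5192) (21.7759, 13) (12.152, 13)]  |A|=37.8601
8. ⊥bis P1·P7 via (16.655,11.13): [(16.5478, 8.6416) (21.6938, 12.5192) (21.7759, 13) (16.7356, 13)]  |A|=12.0617
9. canonical 4-gon: [(16.5478, 8.6416) (21.6938, 12.5192) (21.7759, 13) (16.7356, 13)]
10. shoelace: 12.0617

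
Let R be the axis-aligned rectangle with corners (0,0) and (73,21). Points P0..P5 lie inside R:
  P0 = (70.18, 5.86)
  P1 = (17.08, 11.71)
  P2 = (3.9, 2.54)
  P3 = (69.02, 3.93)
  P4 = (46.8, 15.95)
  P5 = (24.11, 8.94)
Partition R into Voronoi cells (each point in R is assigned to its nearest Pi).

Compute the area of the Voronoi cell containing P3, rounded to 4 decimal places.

Area of P3's cell: 137.3822

1. box [0,73]×[0,21]: [(0, 0) (73, 0) (73, 21) (0, 21)]
2. ⊥bis P3·P0 via (69.6,4.895): [(0, 0) (73, 0) (73, 2.8515) (42.8046, 21) (0, 21)]  |A|=1258.9991
3. ⊥bis P3·P1 via (43.05,7.82): [(41.8787, 0) (73, 0) (73, 2.8515) (44.8409, 19.7761)]  |A|=347.8773
4. ⊥bis P3·P2 via (36.46,3.235): [(41.8787, 0) (73, 0) (73, 2.8515) (44.8409, 19.7761)]  |A|=347.8773
5. ⊥bis P3·P4 via (57.91,9.94): [(52.5329, 0) (73, 0) (73, 2.8515) (58.7187, 11.435)]  |A|=137.3822
6. ⊥bis P3·P5 via (46.565,6.435): [(52.5329, 0) (73, 0) (73, 2.8515) (58.7187, 11.435)]  |A|=137.3822
7. canonical 4-gon: [(52.5329, 0) (73, 0) (73, 2.8515) (58.7187, 11.435)]
8. shoelace: 137.3822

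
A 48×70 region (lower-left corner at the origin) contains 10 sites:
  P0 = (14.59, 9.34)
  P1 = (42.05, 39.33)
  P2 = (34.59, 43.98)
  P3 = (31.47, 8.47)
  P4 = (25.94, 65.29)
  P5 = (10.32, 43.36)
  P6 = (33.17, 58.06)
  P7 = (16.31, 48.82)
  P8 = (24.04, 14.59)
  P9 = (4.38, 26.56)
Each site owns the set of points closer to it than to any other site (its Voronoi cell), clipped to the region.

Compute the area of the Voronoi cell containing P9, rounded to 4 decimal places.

1. box [0,48]×[0,70]: [(0, 0) (48, 0) (48, 70) (0, 70)]
2. ⊥bis P9·P0 via (9.485,17.95): [(0, 12.3262) (48, 40.7861) (48, 70) (0, 70)]  |A|=2085.3041
3. ⊥bis P9·P1 via (23.215,32.945): [(0, 12.3262) (25.1497, 27.2378) (10.6535, 70) (0, 70)]  |A|=953.0225
4. ⊥bis P9·P2 via (19.485,35.27): [(0, 69.0612) (0, 12.3262) (24.3798, 26.7814)]  |A|=691.5936
5. ⊥bis P9·P3 via (17.925,17.515): [(24.2561, 26.9959) (0, 69.0612) (0, 12.3262) (23.9378, 26.5193)]  |A|=691.53
6. ⊥bis P9·P4 via (15.16,45.925): [(24.2561, 26.9959) (12.4811, 47.4163) (0, 54.3642) (0, 12.3262) (23.9378, 26.5193)]  |A|=599.8129
7. ⊥bis P9·P5 via (7.35,34.96): [(24.2561, 26.9959) (22.8172, 29.4912) (0, 37.5588) (0, 12.3262) (23.9378, 26.5193)]  |A|=332.1315
8. ⊥bis P9·P6 via (18.775,42.31): [(24.2561, 26.9959) (22.8172, 29.4912) (0, 37.5588) (0, 12.3262) (23.9378, 26.5193)]  |A|=332.1315
9. ⊥bis P9·P7 via (10.345,37.69): [(24.2561, 26.9959) (22.8172, 29.4912) (0, 37.5588) (0, 12.3262) (23.9378, 26.5193)]  |A|=332.1315
10. ⊥bis P9·P8 via (14.21,20.575): [(20.2017, 30.416) (0, 37.5588) (0, 12.3262) (14.3782, 20.8512)]  |A|=298.8093
11. canonical 4-gon: [(20.2017, 30.416) (0, 37.5588) (0, 12.3262) (14.3782, 20.8512)]
12. shoelace: 298.8093

Area of P9's cell: 298.8093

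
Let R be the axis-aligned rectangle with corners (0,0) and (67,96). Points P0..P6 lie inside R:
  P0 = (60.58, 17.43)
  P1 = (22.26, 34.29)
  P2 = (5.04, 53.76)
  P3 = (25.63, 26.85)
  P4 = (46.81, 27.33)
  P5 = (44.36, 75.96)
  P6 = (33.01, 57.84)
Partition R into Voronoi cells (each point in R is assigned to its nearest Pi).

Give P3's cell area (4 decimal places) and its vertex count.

1. box [0,67]×[0,96]: [(0, 0) (67, 0) (67, 96) (0, 96)]
2. ⊥bis P3·P0 via (43.105,22.14): [(0, 0) (37.1377, 0) (63.0123, 96) (0, 96)]  |A|=4807.1992
3. ⊥bis P3·P1 via (23.945,30.57): [(0, 19.7239) (0, 0) (37.1377, 0) (48.3575, 41.6278)]  |A|=1249.8801
4. ⊥bis P3·P2 via (15.335,40.305): [(0, 19.7239) (0, 0) (37.1377, 0) (48.3575, 41.6278)]  |A|=1249.8801
5. ⊥bis P3·P4 via (36.22,27.09): [(36.0172, 36.0382) (0, 19.7239) (0, 0) (36.8339, 0)]  |A|=1018.915
6. ⊥bis P3·P5 via (34.995,51.405): [(36.0172, 36.0382) (0, 19.7239) (0, 0) (36.8339, 0)]  |A|=1018.915
7. ⊥bis P3·P6 via (29.32,42.345): [(36.0172, 36.0382) (0, 19.7239) (0, 0) (36.8339, 0)]  |A|=1018.915
8. canonical 4-gon: [(36.0172, 36.0382) (0, 19.7239) (0, 0) (36.8339, 0)]
9. shoelace: 1018.915

Area of P3's cell: 1018.9150 (4 vertices)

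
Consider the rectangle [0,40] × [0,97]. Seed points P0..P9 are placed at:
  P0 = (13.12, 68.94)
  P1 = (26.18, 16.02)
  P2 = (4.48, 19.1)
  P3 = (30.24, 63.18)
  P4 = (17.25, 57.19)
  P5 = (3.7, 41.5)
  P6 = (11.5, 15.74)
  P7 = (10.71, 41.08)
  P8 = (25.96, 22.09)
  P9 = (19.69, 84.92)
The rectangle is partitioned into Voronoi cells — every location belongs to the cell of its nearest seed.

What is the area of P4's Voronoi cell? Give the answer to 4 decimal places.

Area of P4's cell: 325.8597

1. box [0,40]×[0,97]: [(0, 0) (40, 0) (40, 97) (0, 97)]
2. ⊥bis P4·P0 via (15.185,63.065): [(0, 57.7276) (0, 0) (40, 0) (40, 71.7872)]  |A|=2590.2969
3. ⊥bis P4·P1 via (21.715,36.605): [(0, 57.7276) (0, 31.8949) (40, 40.5711) (40, 71.7872)]  |A|=1140.9766
4. ⊥bis P4·P2 via (10.865,38.145): [(0, 57.7276) (0, 41.7876) (17.9162, 35.781) (40, 40.5711) (40, 71.7872)]  |A|=1052.3568
5. ⊥bis P4·P3 via (23.745,60.185): [(21.4083, 65.2524) (0, 57.7276) (0, 41.7876) (17.9162, 35.781) (33.4451, 39.1493)]  |A|=668.0675
6. ⊥bis P4·P5 via (10.475,49.345): [(21.4083, 65.2524) (0.5462, 57.9196) (24.522, 37.2139) (33.4451, 39.1493)]  |A|=431.9955
7. ⊥bis P4·P6 via (14.375,36.465): [(21.4083, 65.2524) (0.5462, 57.9196) (24.522, 37.2139) (33.4451, 39.1493)]  |A|=431.9955
8. ⊥bis P4·P7 via (13.98,49.135): [(32.2629, 41.7129) (21.4083, 65.2524) (0.5462, 57.9196) (7.8247, 51.6338)]  |A|=326.042
9. ⊥bis P4·P8 via (21.605,39.64): [(31.3887, 42.0678) (32.0263, 42.226) (21.4083, 65.2524) (0.5462, 57.9196) (7.8247, 51.6338)]  |A|=325.8597
10. ⊥bis P4·P9 via (18.47,71.055): [(31.3887, 42.0678) (32.0263, 42.226) (21.4083, 65.2524) (0.5462, 57.9196) (7.8247, 51.6338)]  |A|=325.8597
11. canonical 5-gon: [(31.3887, 42.0678) (32.0263, 42.226) (21.4083, 65.2524) (0.5462, 57.9196) (7.8247, 51.6338)]
12. shoelace: 325.8597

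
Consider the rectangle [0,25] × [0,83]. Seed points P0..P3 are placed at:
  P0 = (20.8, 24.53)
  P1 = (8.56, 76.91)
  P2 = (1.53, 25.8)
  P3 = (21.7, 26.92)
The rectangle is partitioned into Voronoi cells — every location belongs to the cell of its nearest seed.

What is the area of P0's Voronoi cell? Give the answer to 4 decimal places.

Area of P0's cell: 392.6652

1. box [0,25]×[0,83]: [(0, 0) (25, 0) (25, 83) (0, 83)]
2. ⊥bis P0·P1 via (14.68,50.72): [(0, 47.2896) (0, 0) (25, 0) (25, 53.1315)]  |A|=1255.2646
3. ⊥bis P0·P2 via (11.165,25.165): [(12.8206, 50.2855) (9.5065, 0) (25, 0) (25, 53.1315)]  |A|=713.1052
4. ⊥bis P0·P3 via (21.25,25.725): [(11.4452, 29.4172) (9.5065, 0) (25, 0) (25, 24.3129)]  |A|=392.6652
5. canonical 4-gon: [(11.4452, 29.4172) (9.5065, 0) (25, 0) (25, 24.3129)]
6. shoelace: 392.6652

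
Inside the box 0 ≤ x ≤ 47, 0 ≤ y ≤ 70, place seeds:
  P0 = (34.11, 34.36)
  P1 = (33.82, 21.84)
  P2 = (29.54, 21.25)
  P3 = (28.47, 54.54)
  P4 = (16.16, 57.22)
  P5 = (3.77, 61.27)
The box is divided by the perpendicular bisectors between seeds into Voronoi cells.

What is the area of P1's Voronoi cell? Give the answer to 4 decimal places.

1. box [0,47]×[0,70]: [(0, 0) (47, 0) (47, 70) (0, 70)]
2. ⊥bis P1·P0 via (33.965,28.1): [(0, 28.8867) (0, 0) (47, 0) (47, 27.7981)]  |A|=1332.0928
3. ⊥bis P1·P2 via (31.68,21.545): [(30.7662, 28.1741) (34.65, 0) (47, 0) (47, 27.7981)]  |A|=399.6097
4. ⊥bis P1·P3 via (31.145,38.19): [(30.7662, 28.1741) (34.65, 0) (47, 0) (47, 27.7981)]  |A|=399.6097
5. ⊥bis P1·P4 via (24.99,39.53): [(30.7662, 28.1741) (34.65, 0) (47, 0) (47, 27.7981)]  |A|=399.6097
6. ⊥bis P1·P5 via (18.795,41.555): [(30.7662, 28.1741) (34.65, 0) (47, 0) (47, 27.7981)]  |A|=399.6097
7. canonical 4-gon: [(30.7662, 28.1741) (34.65, 0) (47, 0) (47, 27.7981)]
8. shoelace: 399.6097

Area of P1's cell: 399.6097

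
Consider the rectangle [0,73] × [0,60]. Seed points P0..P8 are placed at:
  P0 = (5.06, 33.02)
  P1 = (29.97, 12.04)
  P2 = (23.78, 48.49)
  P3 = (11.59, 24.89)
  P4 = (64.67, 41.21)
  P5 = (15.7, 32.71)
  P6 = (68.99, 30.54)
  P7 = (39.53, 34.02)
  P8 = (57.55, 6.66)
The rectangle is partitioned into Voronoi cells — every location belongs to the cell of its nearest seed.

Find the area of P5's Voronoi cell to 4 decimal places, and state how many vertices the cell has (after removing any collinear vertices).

Area of P5's cell: 250.1991 (5 vertices)

1. box [0,73]×[0,60]: [(0, 0) (73, 0) (73, 60) (0, 60)]
2. ⊥bis P5·P0 via (10.38,32.865): [(9.4225, 0) (73, 0) (73, 60) (11.1706, 60)]  |A|=3762.2084
3. ⊥bis P5·P1 via (22.835,22.375): [(9.8124, 13.3846) (73, 57.0075) (73, 60) (11.1706, 60)]  |A|=1535.6453
4. ⊥bis P5·P2 via (19.74,40.6): [(10.7396, 45.2086) (9.8124, 13.3846) (36.674, 31.9291)]  |A|=418.8242
5. ⊥bis P5·P3 via (13.645,28.8): [(10.7396, 45.2086) (10.3126, 30.5514) (24.1467, 23.2806) (36.674, 31.9291)]  |A|=298.2619
6. ⊥bis P5·P4 via (40.185,36.96): [(10.7396, 45.2086) (10.3126, 30.5514) (24.1467, 23.2806) (36.674, 31.9291)]  |A|=298.2619
7. ⊥bis P5·P6 via (42.345,31.625): [(10.7396, 45.2086) (10.3126, 30.5514) (24.1467, 23.2806) (36.674, 31.9291)]  |A|=298.2619
8. ⊥bis P5·P7 via (27.615,33.365): [(27.4338, 36.6604) (10.7396, 45.2086) (10.3126, 30.5514) (24.1467, 23.2806) (28.0223, 25.9562)]  |A|=250.1991
9. ⊥bis P5·P8 via (36.625,19.685): [(27.4338, 36.6604) (10.7396, 45.2086) (10.3126, 30.5514) (24.1467, 23.2806) (28.0223, 25.9562)]  |A|=250.1991
10. canonical 5-gon: [(27.4338, 36.6604) (10.7396, 45.2086) (10.3126, 30.5514) (24.1467, 23.2806) (28.0223, 25.9562)]
11. shoelace: 250.1991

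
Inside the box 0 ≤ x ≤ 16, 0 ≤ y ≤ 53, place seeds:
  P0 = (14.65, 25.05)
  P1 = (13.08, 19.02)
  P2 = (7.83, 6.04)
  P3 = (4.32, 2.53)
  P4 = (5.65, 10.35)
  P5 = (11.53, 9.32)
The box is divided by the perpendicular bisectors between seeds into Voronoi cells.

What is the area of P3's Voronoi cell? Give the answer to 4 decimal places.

Area of P3's cell: 47.9786

1. box [0,16]×[0,53]: [(0, 0) (16, 0) (16, 53) (0, 53)]
2. ⊥bis P3·P0 via (9.485,13.79): [(0, 18.1408) (0, 0) (16, 0) (16, 10.8015)]  |A|=231.5388
3. ⊥bis P3·P1 via (8.7,10.775): [(0, 15.3967) (0, 0) (16, 0) (16, 6.897)]  |A|=178.3498
4. ⊥bis P3·P2 via (6.075,4.285): [(0, 10.36) (0, 0) (10.36, 0)]  |A|=53.6648
5. ⊥bis P3·P4 via (4.985,6.44): [(3.7017, 6.6583) (0, 7.2878) (0, 0) (10.36, 0)]  |A|=47.9786
6. ⊥bis P3·P5 via (7.925,5.925): [(3.7017, 6.6583) (0, 7.2878) (0, 0) (10.36, 0)]  |A|=47.9786
7. canonical 4-gon: [(3.7017, 6.6583) (0, 7.2878) (0, 0) (10.36, 0)]
8. shoelace: 47.9786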